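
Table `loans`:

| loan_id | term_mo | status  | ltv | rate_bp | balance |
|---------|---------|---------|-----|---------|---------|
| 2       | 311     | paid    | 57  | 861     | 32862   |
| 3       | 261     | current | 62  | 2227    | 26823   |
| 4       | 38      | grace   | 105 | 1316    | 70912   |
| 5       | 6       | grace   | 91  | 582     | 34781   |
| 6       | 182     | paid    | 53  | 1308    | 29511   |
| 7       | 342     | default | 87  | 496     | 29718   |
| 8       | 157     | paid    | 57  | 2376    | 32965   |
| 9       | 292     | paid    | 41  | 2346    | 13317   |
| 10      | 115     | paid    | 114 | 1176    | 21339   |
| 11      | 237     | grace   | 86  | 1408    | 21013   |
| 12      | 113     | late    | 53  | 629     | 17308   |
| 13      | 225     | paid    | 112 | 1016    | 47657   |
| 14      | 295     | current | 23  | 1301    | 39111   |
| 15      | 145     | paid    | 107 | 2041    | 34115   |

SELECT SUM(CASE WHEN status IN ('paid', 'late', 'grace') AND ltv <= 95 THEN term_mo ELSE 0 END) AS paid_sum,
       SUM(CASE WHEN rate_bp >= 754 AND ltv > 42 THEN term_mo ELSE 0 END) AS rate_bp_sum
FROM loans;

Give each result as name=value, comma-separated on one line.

paid_sum=1298, rate_bp_sum=1671

[paid_sum: status IN ('paid', 'late', 'grace') AND ltv <= 95]
loan_id=2: ✓ → 311
loan_id=3: ✗
loan_id=4: ✗
loan_id=5: ✓ → 6
loan_id=6: ✓ → 182
loan_id=7: ✗
loan_id=8: ✓ → 157
loan_id=9: ✓ → 292
loan_id=10: ✗
loan_id=11: ✓ → 237
loan_id=12: ✓ → 113
loan_id=13: ✗
loan_id=14: ✗
loan_id=15: ✗
paid_sum = 311 + 6 + 182 + 157 + 292 + 237 + 113 = 1298
—
[rate_bp_sum: rate_bp >= 754 AND ltv > 42]
loan_id=2: ✓ → 311
loan_id=3: ✓ → 261
loan_id=4: ✓ → 38
loan_id=5: ✗
loan_id=6: ✓ → 182
loan_id=7: ✗
loan_id=8: ✓ → 157
loan_id=9: ✗
loan_id=10: ✓ → 115
loan_id=11: ✓ → 237
loan_id=12: ✗
loan_id=13: ✓ → 225
loan_id=14: ✗
loan_id=15: ✓ → 145
rate_bp_sum = 311 + 261 + 38 + 182 + 157 + 115 + 237 + 225 + 145 = 1671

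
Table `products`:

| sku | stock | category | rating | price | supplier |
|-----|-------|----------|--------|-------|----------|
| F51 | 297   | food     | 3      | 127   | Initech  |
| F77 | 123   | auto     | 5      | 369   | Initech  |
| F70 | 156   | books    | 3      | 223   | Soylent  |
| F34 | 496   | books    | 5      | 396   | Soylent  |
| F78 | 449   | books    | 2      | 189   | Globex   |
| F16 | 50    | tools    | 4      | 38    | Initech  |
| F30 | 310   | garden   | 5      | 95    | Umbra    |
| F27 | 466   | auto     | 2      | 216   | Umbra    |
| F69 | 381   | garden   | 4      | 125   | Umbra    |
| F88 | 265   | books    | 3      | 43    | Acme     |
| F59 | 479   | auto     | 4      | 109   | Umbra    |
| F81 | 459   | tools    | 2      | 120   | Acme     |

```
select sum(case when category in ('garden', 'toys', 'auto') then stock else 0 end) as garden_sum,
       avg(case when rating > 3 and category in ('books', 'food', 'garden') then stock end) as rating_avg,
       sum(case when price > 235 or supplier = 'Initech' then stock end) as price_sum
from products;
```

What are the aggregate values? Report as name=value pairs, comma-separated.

garden_sum=1759, rating_avg=395.6666666667, price_sum=966

[garden_sum: category in ('garden', 'toys', 'auto')]
sku=F51: ✗
sku=F77: ✓ → 123
sku=F70: ✗
sku=F34: ✗
sku=F78: ✗
sku=F16: ✗
sku=F30: ✓ → 310
sku=F27: ✓ → 466
sku=F69: ✓ → 381
sku=F88: ✗
sku=F59: ✓ → 479
sku=F81: ✗
garden_sum = 123 + 310 + 466 + 381 + 479 = 1759
—
[rating_avg: rating > 3 and category in ('books', 'food', 'garden')]
sku=F51: ✗
sku=F77: ✗
sku=F70: ✗
sku=F34: ✓ → 496
sku=F78: ✗
sku=F16: ✗
sku=F30: ✓ → 310
sku=F27: ✗
sku=F69: ✓ → 381
sku=F88: ✗
sku=F59: ✗
sku=F81: ✗
rating_avg = (496 + 310 + 381) / 3 = 395.6666666667
—
[price_sum: price > 235 or supplier = 'Initech']
sku=F51: ✓ → 297
sku=F77: ✓ → 123
sku=F70: ✗
sku=F34: ✓ → 496
sku=F78: ✗
sku=F16: ✓ → 50
sku=F30: ✗
sku=F27: ✗
sku=F69: ✗
sku=F88: ✗
sku=F59: ✗
sku=F81: ✗
price_sum = 297 + 123 + 496 + 50 = 966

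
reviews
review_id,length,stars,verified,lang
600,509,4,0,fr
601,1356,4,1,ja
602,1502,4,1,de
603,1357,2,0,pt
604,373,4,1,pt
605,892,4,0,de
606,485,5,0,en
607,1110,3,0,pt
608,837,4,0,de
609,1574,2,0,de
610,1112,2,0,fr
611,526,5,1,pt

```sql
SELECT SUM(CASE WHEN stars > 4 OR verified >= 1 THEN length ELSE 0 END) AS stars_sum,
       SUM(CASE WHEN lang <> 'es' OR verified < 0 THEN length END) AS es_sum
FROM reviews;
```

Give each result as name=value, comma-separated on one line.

[stars_sum: stars > 4 OR verified >= 1]
review_id=600: ✗
review_id=601: ✓ → 1356
review_id=602: ✓ → 1502
review_id=603: ✗
review_id=604: ✓ → 373
review_id=605: ✗
review_id=606: ✓ → 485
review_id=607: ✗
review_id=608: ✗
review_id=609: ✗
review_id=610: ✗
review_id=611: ✓ → 526
stars_sum = 1356 + 1502 + 373 + 485 + 526 = 4242
—
[es_sum: lang <> 'es' OR verified < 0]
review_id=600: ✓ → 509
review_id=601: ✓ → 1356
review_id=602: ✓ → 1502
review_id=603: ✓ → 1357
review_id=604: ✓ → 373
review_id=605: ✓ → 892
review_id=606: ✓ → 485
review_id=607: ✓ → 1110
review_id=608: ✓ → 837
review_id=609: ✓ → 1574
review_id=610: ✓ → 1112
review_id=611: ✓ → 526
es_sum = 509 + 1356 + 1502 + 1357 + 373 + 892 + 485 + 1110 + 837 + 1574 + 1112 + 526 = 11633

stars_sum=4242, es_sum=11633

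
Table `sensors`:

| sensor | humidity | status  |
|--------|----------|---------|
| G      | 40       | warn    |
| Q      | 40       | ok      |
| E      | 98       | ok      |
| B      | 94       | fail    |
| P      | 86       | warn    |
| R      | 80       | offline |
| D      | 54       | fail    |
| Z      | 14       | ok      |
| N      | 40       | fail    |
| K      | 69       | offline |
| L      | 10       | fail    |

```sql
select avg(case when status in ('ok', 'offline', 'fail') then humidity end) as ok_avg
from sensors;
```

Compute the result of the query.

55.4444444444

sensor=G: ✗
sensor=Q: ✓ → 40
sensor=E: ✓ → 98
sensor=B: ✓ → 94
sensor=P: ✗
sensor=R: ✓ → 80
sensor=D: ✓ → 54
sensor=Z: ✓ → 14
sensor=N: ✓ → 40
sensor=K: ✓ → 69
sensor=L: ✓ → 10
ok_avg = (40 + 98 + 94 + 80 + 54 + 14 + 40 + 69 + 10) / 9 = 55.4444444444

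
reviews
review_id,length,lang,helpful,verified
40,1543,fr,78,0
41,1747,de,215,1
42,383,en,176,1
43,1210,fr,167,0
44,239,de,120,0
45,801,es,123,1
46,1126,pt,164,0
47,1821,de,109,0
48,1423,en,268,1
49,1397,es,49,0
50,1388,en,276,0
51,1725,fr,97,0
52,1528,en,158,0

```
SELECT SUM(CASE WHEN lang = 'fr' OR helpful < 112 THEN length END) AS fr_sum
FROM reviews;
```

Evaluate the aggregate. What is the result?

7696

review_id=40: ✓ → 1543
review_id=41: ✗
review_id=42: ✗
review_id=43: ✓ → 1210
review_id=44: ✗
review_id=45: ✗
review_id=46: ✗
review_id=47: ✓ → 1821
review_id=48: ✗
review_id=49: ✓ → 1397
review_id=50: ✗
review_id=51: ✓ → 1725
review_id=52: ✗
fr_sum = 1543 + 1210 + 1821 + 1397 + 1725 = 7696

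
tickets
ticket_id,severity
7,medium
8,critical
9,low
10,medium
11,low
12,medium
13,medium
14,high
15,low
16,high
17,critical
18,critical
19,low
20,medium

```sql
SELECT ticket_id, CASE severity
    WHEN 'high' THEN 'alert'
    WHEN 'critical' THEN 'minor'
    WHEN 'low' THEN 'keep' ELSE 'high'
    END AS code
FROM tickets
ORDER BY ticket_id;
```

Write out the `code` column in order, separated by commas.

ticket_id=7: ELSE → high
ticket_id=8: severity='critical' → minor
ticket_id=9: severity='low' → keep
ticket_id=10: ELSE → high
ticket_id=11: severity='low' → keep
ticket_id=12: ELSE → high
ticket_id=13: ELSE → high
ticket_id=14: severity='high' → alert
ticket_id=15: severity='low' → keep
ticket_id=16: severity='high' → alert
ticket_id=17: severity='critical' → minor
ticket_id=18: severity='critical' → minor
ticket_id=19: severity='low' → keep
ticket_id=20: ELSE → high

high, minor, keep, high, keep, high, high, alert, keep, alert, minor, minor, keep, high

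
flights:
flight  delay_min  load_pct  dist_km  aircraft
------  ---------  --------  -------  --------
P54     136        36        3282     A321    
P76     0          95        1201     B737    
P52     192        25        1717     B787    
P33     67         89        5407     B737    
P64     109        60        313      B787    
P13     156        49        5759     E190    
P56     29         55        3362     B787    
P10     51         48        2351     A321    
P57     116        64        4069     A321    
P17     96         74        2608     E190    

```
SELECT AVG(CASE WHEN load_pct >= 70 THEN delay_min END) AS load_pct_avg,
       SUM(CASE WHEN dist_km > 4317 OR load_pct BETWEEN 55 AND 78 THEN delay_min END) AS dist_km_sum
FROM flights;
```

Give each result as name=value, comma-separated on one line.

load_pct_avg=54.3333333333, dist_km_sum=573

[load_pct_avg: load_pct >= 70]
flight=P54: ✗
flight=P76: ✓ → 0
flight=P52: ✗
flight=P33: ✓ → 67
flight=P64: ✗
flight=P13: ✗
flight=P56: ✗
flight=P10: ✗
flight=P57: ✗
flight=P17: ✓ → 96
load_pct_avg = (0 + 67 + 96) / 3 = 54.3333333333
—
[dist_km_sum: dist_km > 4317 OR load_pct BETWEEN 55 AND 78]
flight=P54: ✗
flight=P76: ✗
flight=P52: ✗
flight=P33: ✓ → 67
flight=P64: ✓ → 109
flight=P13: ✓ → 156
flight=P56: ✓ → 29
flight=P10: ✗
flight=P57: ✓ → 116
flight=P17: ✓ → 96
dist_km_sum = 67 + 109 + 156 + 29 + 116 + 96 = 573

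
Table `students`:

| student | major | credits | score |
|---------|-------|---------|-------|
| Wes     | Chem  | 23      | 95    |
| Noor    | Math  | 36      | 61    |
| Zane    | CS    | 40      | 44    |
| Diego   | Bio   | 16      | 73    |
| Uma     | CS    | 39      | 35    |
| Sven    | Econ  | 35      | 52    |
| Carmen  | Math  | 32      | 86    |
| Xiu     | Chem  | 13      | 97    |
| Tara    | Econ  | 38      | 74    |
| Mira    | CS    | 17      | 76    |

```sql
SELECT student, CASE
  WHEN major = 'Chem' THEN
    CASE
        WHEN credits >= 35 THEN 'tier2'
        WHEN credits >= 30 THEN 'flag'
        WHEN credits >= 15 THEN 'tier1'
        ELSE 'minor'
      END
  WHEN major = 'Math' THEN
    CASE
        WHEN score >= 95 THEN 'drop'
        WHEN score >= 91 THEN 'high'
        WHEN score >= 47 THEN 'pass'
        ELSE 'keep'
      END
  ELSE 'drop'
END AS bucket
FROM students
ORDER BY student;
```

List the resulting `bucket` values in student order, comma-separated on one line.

pass, drop, drop, pass, drop, drop, drop, tier1, minor, drop

student=Carmen: major='Math' → inner[score >= 47] → pass
student=Diego: major='Bio' → outer ELSE → drop
student=Mira: major='CS' → outer ELSE → drop
student=Noor: major='Math' → inner[score >= 47] → pass
student=Sven: major='Econ' → outer ELSE → drop
student=Tara: major='Econ' → outer ELSE → drop
student=Uma: major='CS' → outer ELSE → drop
student=Wes: major='Chem' → inner[credits >= 15] → tier1
student=Xiu: major='Chem' → inner[ELSE] → minor
student=Zane: major='CS' → outer ELSE → drop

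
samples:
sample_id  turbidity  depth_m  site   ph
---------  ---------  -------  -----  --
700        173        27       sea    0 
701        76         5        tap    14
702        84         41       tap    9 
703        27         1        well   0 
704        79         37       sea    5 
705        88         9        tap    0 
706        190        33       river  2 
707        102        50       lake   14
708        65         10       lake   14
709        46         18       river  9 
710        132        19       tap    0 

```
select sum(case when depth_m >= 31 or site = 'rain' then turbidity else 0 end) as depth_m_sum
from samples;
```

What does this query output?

455

sample_id=700: ✗
sample_id=701: ✗
sample_id=702: ✓ → 84
sample_id=703: ✗
sample_id=704: ✓ → 79
sample_id=705: ✗
sample_id=706: ✓ → 190
sample_id=707: ✓ → 102
sample_id=708: ✗
sample_id=709: ✗
sample_id=710: ✗
depth_m_sum = 84 + 79 + 190 + 102 = 455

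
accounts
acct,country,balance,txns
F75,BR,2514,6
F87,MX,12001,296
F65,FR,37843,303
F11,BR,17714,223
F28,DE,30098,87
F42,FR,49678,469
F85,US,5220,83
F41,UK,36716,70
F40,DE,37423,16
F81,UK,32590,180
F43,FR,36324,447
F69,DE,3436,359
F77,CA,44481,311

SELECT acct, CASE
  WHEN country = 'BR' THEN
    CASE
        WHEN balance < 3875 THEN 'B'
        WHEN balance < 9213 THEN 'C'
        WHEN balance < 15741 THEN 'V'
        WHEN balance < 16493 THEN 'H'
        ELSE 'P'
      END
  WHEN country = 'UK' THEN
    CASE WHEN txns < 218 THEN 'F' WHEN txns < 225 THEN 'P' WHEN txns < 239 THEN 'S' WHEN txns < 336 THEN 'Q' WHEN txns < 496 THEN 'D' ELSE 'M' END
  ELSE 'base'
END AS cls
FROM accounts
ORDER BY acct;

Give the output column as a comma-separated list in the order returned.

acct=F11: country='BR' → inner[ELSE] → P
acct=F28: country='DE' → outer ELSE → base
acct=F40: country='DE' → outer ELSE → base
acct=F41: country='UK' → inner[txns < 218] → F
acct=F42: country='FR' → outer ELSE → base
acct=F43: country='FR' → outer ELSE → base
acct=F65: country='FR' → outer ELSE → base
acct=F69: country='DE' → outer ELSE → base
acct=F75: country='BR' → inner[balance < 3875] → B
acct=F77: country='CA' → outer ELSE → base
acct=F81: country='UK' → inner[txns < 218] → F
acct=F85: country='US' → outer ELSE → base
acct=F87: country='MX' → outer ELSE → base

P, base, base, F, base, base, base, base, B, base, F, base, base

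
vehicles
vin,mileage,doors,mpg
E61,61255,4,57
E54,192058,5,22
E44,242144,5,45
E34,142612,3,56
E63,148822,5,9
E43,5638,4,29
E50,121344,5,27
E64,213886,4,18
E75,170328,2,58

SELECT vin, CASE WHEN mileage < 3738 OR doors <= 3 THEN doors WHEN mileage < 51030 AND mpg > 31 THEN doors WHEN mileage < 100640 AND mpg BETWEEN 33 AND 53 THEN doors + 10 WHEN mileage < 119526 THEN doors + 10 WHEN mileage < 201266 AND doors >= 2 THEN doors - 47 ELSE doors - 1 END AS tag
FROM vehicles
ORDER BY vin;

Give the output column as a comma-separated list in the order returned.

3, 14, 4, -42, -42, 14, -42, 3, 2

vin=E34: mileage < 3738 OR doors <= 3 → 3
vin=E43: mileage < 119526 → 14
vin=E44: ELSE → 4
vin=E50: mileage < 201266 AND doors >= 2 → -42
vin=E54: mileage < 201266 AND doors >= 2 → -42
vin=E61: mileage < 119526 → 14
vin=E63: mileage < 201266 AND doors >= 2 → -42
vin=E64: ELSE → 3
vin=E75: mileage < 3738 OR doors <= 3 → 2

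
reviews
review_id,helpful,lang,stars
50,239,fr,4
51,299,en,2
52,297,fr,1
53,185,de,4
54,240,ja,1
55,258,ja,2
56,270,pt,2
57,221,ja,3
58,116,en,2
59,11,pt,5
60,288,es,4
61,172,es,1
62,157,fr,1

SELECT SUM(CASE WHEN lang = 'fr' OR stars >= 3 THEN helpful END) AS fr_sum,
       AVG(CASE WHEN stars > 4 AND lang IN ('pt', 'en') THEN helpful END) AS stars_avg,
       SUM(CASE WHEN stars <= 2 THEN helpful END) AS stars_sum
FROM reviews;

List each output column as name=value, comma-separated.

fr_sum=1398, stars_avg=11, stars_sum=1809

[fr_sum: lang = 'fr' OR stars >= 3]
review_id=50: ✓ → 239
review_id=51: ✗
review_id=52: ✓ → 297
review_id=53: ✓ → 185
review_id=54: ✗
review_id=55: ✗
review_id=56: ✗
review_id=57: ✓ → 221
review_id=58: ✗
review_id=59: ✓ → 11
review_id=60: ✓ → 288
review_id=61: ✗
review_id=62: ✓ → 157
fr_sum = 239 + 297 + 185 + 221 + 11 + 288 + 157 = 1398
—
[stars_avg: stars > 4 AND lang IN ('pt', 'en')]
review_id=50: ✗
review_id=51: ✗
review_id=52: ✗
review_id=53: ✗
review_id=54: ✗
review_id=55: ✗
review_id=56: ✗
review_id=57: ✗
review_id=58: ✗
review_id=59: ✓ → 11
review_id=60: ✗
review_id=61: ✗
review_id=62: ✗
stars_avg = 11
—
[stars_sum: stars <= 2]
review_id=50: ✗
review_id=51: ✓ → 299
review_id=52: ✓ → 297
review_id=53: ✗
review_id=54: ✓ → 240
review_id=55: ✓ → 258
review_id=56: ✓ → 270
review_id=57: ✗
review_id=58: ✓ → 116
review_id=59: ✗
review_id=60: ✗
review_id=61: ✓ → 172
review_id=62: ✓ → 157
stars_sum = 299 + 297 + 240 + 258 + 270 + 116 + 172 + 157 = 1809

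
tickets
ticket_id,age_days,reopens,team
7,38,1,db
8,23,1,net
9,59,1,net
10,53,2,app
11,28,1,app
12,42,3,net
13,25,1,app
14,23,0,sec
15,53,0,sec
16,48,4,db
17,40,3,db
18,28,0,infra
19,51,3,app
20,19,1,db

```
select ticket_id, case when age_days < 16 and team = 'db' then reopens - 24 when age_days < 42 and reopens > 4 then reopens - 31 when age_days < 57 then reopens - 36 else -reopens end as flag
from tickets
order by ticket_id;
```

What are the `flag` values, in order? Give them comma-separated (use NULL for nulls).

-35, -35, -1, -34, -35, -33, -35, -36, -36, -32, -33, -36, -33, -35

ticket_id=7: age_days < 57 → -35
ticket_id=8: age_days < 57 → -35
ticket_id=9: ELSE → -1
ticket_id=10: age_days < 57 → -34
ticket_id=11: age_days < 57 → -35
ticket_id=12: age_days < 57 → -33
ticket_id=13: age_days < 57 → -35
ticket_id=14: age_days < 57 → -36
ticket_id=15: age_days < 57 → -36
ticket_id=16: age_days < 57 → -32
ticket_id=17: age_days < 57 → -33
ticket_id=18: age_days < 57 → -36
ticket_id=19: age_days < 57 → -33
ticket_id=20: age_days < 57 → -35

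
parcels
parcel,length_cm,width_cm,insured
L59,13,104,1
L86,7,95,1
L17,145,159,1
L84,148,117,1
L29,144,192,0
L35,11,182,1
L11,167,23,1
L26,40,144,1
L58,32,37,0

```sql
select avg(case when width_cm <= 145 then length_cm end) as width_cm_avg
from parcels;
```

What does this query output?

67.8333333333

parcel=L59: ✓ → 13
parcel=L86: ✓ → 7
parcel=L17: ✗
parcel=L84: ✓ → 148
parcel=L29: ✗
parcel=L35: ✗
parcel=L11: ✓ → 167
parcel=L26: ✓ → 40
parcel=L58: ✓ → 32
width_cm_avg = (13 + 7 + 148 + 167 + 40 + 32) / 6 = 67.8333333333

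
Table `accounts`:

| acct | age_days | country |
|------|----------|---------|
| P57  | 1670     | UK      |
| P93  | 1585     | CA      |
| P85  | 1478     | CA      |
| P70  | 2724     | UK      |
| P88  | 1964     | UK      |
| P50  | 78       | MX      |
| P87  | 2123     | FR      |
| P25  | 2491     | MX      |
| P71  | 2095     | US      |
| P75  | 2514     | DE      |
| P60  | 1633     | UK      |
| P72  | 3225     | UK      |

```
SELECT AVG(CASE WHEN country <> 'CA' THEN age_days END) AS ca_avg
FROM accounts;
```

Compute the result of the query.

2051.7

acct=P57: ✓ → 1670
acct=P93: ✗
acct=P85: ✗
acct=P70: ✓ → 2724
acct=P88: ✓ → 1964
acct=P50: ✓ → 78
acct=P87: ✓ → 2123
acct=P25: ✓ → 2491
acct=P71: ✓ → 2095
acct=P75: ✓ → 2514
acct=P60: ✓ → 1633
acct=P72: ✓ → 3225
ca_avg = (1670 + 2724 + 1964 + 78 + 2123 + 2491 + 2095 + 2514 + 1633 + 3225) / 10 = 2051.7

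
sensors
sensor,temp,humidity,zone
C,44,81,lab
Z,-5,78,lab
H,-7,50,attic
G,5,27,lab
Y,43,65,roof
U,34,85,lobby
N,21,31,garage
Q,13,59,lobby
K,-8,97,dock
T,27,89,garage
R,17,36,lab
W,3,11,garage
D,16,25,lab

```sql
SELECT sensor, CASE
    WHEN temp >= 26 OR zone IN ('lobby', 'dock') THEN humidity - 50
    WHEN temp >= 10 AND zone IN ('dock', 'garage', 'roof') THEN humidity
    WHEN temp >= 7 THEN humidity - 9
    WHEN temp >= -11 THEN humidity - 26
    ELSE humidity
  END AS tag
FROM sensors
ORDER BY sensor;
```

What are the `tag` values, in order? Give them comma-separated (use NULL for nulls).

31, 16, 1, 24, 47, 31, 9, 27, 39, 35, -15, 15, 52

sensor=C: temp >= 26 OR zone IN ('lobby', 'dock') → 31
sensor=D: temp >= 7 → 16
sensor=G: temp >= -11 → 1
sensor=H: temp >= -11 → 24
sensor=K: temp >= 26 OR zone IN ('lobby', 'dock') → 47
sensor=N: temp >= 10 AND zone IN ('dock', 'garage', 'roof') → 31
sensor=Q: temp >= 26 OR zone IN ('lobby', 'dock') → 9
sensor=R: temp >= 7 → 27
sensor=T: temp >= 26 OR zone IN ('lobby', 'dock') → 39
sensor=U: temp >= 26 OR zone IN ('lobby', 'dock') → 35
sensor=W: temp >= -11 → -15
sensor=Y: temp >= 26 OR zone IN ('lobby', 'dock') → 15
sensor=Z: temp >= -11 → 52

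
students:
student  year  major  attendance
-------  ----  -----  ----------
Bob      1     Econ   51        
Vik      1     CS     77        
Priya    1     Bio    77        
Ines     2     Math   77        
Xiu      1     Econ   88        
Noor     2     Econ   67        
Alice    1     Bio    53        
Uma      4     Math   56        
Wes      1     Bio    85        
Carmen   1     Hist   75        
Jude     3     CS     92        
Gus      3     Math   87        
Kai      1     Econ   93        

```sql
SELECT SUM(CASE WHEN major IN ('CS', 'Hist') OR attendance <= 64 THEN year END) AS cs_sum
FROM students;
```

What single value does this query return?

11

student=Bob: ✓ → 1
student=Vik: ✓ → 1
student=Priya: ✗
student=Ines: ✗
student=Xiu: ✗
student=Noor: ✗
student=Alice: ✓ → 1
student=Uma: ✓ → 4
student=Wes: ✗
student=Carmen: ✓ → 1
student=Jude: ✓ → 3
student=Gus: ✗
student=Kai: ✗
cs_sum = 1 + 1 + 1 + 4 + 1 + 3 = 11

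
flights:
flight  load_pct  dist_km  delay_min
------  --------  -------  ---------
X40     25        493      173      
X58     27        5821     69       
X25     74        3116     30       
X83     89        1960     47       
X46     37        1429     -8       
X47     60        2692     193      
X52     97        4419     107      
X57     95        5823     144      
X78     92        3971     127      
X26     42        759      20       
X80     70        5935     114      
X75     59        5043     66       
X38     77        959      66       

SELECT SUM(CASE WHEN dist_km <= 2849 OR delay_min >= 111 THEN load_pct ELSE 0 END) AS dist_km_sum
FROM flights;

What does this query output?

587

flight=X40: ✓ → 25
flight=X58: ✗
flight=X25: ✗
flight=X83: ✓ → 89
flight=X46: ✓ → 37
flight=X47: ✓ → 60
flight=X52: ✗
flight=X57: ✓ → 95
flight=X78: ✓ → 92
flight=X26: ✓ → 42
flight=X80: ✓ → 70
flight=X75: ✗
flight=X38: ✓ → 77
dist_km_sum = 25 + 89 + 37 + 60 + 95 + 92 + 42 + 70 + 77 = 587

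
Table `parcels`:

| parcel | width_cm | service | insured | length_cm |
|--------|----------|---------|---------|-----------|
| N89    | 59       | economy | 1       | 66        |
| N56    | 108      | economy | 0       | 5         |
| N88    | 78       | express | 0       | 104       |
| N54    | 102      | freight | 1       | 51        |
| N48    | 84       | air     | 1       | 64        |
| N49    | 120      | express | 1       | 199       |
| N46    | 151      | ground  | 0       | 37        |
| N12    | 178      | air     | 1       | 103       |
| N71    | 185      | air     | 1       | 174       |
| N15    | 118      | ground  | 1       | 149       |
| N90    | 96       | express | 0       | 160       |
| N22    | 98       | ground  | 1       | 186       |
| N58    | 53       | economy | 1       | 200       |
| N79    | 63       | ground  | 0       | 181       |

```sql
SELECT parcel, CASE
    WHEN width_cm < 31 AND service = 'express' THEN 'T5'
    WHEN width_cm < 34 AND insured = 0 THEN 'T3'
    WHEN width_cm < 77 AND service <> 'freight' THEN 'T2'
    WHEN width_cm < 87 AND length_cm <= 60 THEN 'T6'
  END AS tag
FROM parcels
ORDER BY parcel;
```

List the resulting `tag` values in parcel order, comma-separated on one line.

NULL, NULL, NULL, NULL, NULL, NULL, NULL, NULL, T2, NULL, T2, NULL, T2, NULL

parcel=N12: (no match → NULL) → NULL
parcel=N15: (no match → NULL) → NULL
parcel=N22: (no match → NULL) → NULL
parcel=N46: (no match → NULL) → NULL
parcel=N48: (no match → NULL) → NULL
parcel=N49: (no match → NULL) → NULL
parcel=N54: (no match → NULL) → NULL
parcel=N56: (no match → NULL) → NULL
parcel=N58: width_cm < 77 AND service <> 'freight' → T2
parcel=N71: (no match → NULL) → NULL
parcel=N79: width_cm < 77 AND service <> 'freight' → T2
parcel=N88: (no match → NULL) → NULL
parcel=N89: width_cm < 77 AND service <> 'freight' → T2
parcel=N90: (no match → NULL) → NULL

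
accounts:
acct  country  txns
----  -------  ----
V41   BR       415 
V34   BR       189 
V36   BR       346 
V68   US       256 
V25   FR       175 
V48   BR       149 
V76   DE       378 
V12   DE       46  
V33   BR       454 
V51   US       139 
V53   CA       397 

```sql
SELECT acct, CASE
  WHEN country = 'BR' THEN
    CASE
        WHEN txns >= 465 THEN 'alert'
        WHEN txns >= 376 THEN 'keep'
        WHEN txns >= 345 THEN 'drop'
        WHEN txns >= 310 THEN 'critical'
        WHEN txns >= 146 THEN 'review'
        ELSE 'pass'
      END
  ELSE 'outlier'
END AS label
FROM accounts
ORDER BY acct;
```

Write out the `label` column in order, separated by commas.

outlier, outlier, keep, review, drop, keep, review, outlier, outlier, outlier, outlier

acct=V12: country='DE' → outer ELSE → outlier
acct=V25: country='FR' → outer ELSE → outlier
acct=V33: country='BR' → inner[txns >= 376] → keep
acct=V34: country='BR' → inner[txns >= 146] → review
acct=V36: country='BR' → inner[txns >= 345] → drop
acct=V41: country='BR' → inner[txns >= 376] → keep
acct=V48: country='BR' → inner[txns >= 146] → review
acct=V51: country='US' → outer ELSE → outlier
acct=V53: country='CA' → outer ELSE → outlier
acct=V68: country='US' → outer ELSE → outlier
acct=V76: country='DE' → outer ELSE → outlier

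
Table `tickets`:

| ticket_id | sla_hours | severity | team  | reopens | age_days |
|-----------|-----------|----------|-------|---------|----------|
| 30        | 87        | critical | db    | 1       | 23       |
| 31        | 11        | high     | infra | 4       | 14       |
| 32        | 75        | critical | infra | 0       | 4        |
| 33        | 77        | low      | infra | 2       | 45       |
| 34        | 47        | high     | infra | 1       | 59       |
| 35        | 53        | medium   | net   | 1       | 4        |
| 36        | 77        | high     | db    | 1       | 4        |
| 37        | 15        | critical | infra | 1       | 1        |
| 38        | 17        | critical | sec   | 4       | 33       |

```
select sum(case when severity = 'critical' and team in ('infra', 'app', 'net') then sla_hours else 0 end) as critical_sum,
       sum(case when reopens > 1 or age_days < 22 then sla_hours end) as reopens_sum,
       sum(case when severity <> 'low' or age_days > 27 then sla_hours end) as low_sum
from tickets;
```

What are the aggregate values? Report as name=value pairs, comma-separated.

[critical_sum: severity = 'critical' and team in ('infra', 'app', 'net')]
ticket_id=30: ✗
ticket_id=31: ✗
ticket_id=32: ✓ → 75
ticket_id=33: ✗
ticket_id=34: ✗
ticket_id=35: ✗
ticket_id=36: ✗
ticket_id=37: ✓ → 15
ticket_id=38: ✗
critical_sum = 75 + 15 = 90
—
[reopens_sum: reopens > 1 or age_days < 22]
ticket_id=30: ✗
ticket_id=31: ✓ → 11
ticket_id=32: ✓ → 75
ticket_id=33: ✓ → 77
ticket_id=34: ✗
ticket_id=35: ✓ → 53
ticket_id=36: ✓ → 77
ticket_id=37: ✓ → 15
ticket_id=38: ✓ → 17
reopens_sum = 11 + 75 + 77 + 53 + 77 + 15 + 17 = 325
—
[low_sum: severity <> 'low' or age_days > 27]
ticket_id=30: ✓ → 87
ticket_id=31: ✓ → 11
ticket_id=32: ✓ → 75
ticket_id=33: ✓ → 77
ticket_id=34: ✓ → 47
ticket_id=35: ✓ → 53
ticket_id=36: ✓ → 77
ticket_id=37: ✓ → 15
ticket_id=38: ✓ → 17
low_sum = 87 + 11 + 75 + 77 + 47 + 53 + 77 + 15 + 17 = 459

critical_sum=90, reopens_sum=325, low_sum=459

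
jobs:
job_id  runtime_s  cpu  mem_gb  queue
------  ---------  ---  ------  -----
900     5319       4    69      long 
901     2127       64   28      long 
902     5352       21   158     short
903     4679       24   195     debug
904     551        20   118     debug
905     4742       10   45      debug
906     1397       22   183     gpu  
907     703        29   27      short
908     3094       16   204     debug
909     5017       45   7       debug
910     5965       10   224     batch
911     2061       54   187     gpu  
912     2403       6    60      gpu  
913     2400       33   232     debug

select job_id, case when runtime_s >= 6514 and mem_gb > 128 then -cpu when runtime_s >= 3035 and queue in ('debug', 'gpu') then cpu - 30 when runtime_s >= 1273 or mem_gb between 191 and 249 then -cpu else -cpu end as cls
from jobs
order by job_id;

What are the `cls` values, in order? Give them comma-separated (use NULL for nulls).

job_id=900: runtime_s >= 1273 or mem_gb between 191 and 249 → -4
job_id=901: runtime_s >= 1273 or mem_gb between 191 and 249 → -64
job_id=902: runtime_s >= 1273 or mem_gb between 191 and 249 → -21
job_id=903: runtime_s >= 3035 and queue in ('debug', 'gpu') → -6
job_id=904: ELSE → -20
job_id=905: runtime_s >= 3035 and queue in ('debug', 'gpu') → -20
job_id=906: runtime_s >= 1273 or mem_gb between 191 and 249 → -22
job_id=907: ELSE → -29
job_id=908: runtime_s >= 3035 and queue in ('debug', 'gpu') → -14
job_id=909: runtime_s >= 3035 and queue in ('debug', 'gpu') → 15
job_id=910: runtime_s >= 1273 or mem_gb between 191 and 249 → -10
job_id=911: runtime_s >= 1273 or mem_gb between 191 and 249 → -54
job_id=912: runtime_s >= 1273 or mem_gb between 191 and 249 → -6
job_id=913: runtime_s >= 1273 or mem_gb between 191 and 249 → -33

-4, -64, -21, -6, -20, -20, -22, -29, -14, 15, -10, -54, -6, -33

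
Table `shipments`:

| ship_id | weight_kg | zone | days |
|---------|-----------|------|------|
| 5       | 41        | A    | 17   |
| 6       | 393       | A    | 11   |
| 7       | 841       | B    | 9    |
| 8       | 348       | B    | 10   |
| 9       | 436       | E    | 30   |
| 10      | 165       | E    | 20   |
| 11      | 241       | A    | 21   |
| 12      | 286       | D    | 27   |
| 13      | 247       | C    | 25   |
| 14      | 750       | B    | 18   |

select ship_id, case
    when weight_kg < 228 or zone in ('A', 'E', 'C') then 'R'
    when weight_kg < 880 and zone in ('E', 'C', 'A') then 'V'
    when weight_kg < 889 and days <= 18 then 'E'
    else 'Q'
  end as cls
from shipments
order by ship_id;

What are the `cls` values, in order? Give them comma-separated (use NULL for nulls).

ship_id=5: weight_kg < 228 or zone in ('A', 'E', 'C') → R
ship_id=6: weight_kg < 228 or zone in ('A', 'E', 'C') → R
ship_id=7: weight_kg < 889 and days <= 18 → E
ship_id=8: weight_kg < 889 and days <= 18 → E
ship_id=9: weight_kg < 228 or zone in ('A', 'E', 'C') → R
ship_id=10: weight_kg < 228 or zone in ('A', 'E', 'C') → R
ship_id=11: weight_kg < 228 or zone in ('A', 'E', 'C') → R
ship_id=12: ELSE → Q
ship_id=13: weight_kg < 228 or zone in ('A', 'E', 'C') → R
ship_id=14: weight_kg < 889 and days <= 18 → E

R, R, E, E, R, R, R, Q, R, E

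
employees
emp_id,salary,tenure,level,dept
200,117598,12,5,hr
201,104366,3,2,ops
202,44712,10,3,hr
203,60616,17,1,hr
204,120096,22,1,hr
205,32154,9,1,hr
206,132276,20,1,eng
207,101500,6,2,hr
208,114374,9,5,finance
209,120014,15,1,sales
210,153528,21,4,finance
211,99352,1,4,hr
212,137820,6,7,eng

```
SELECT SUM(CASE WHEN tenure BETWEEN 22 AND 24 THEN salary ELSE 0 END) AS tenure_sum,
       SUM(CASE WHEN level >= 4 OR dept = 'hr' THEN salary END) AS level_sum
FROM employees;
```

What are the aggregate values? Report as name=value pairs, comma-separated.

tenure_sum=120096, level_sum=981750

[tenure_sum: tenure BETWEEN 22 AND 24]
emp_id=200: ✗
emp_id=201: ✗
emp_id=202: ✗
emp_id=203: ✗
emp_id=204: ✓ → 120096
emp_id=205: ✗
emp_id=206: ✗
emp_id=207: ✗
emp_id=208: ✗
emp_id=209: ✗
emp_id=210: ✗
emp_id=211: ✗
emp_id=212: ✗
tenure_sum = 120096
—
[level_sum: level >= 4 OR dept = 'hr']
emp_id=200: ✓ → 117598
emp_id=201: ✗
emp_id=202: ✓ → 44712
emp_id=203: ✓ → 60616
emp_id=204: ✓ → 120096
emp_id=205: ✓ → 32154
emp_id=206: ✗
emp_id=207: ✓ → 101500
emp_id=208: ✓ → 114374
emp_id=209: ✗
emp_id=210: ✓ → 153528
emp_id=211: ✓ → 99352
emp_id=212: ✓ → 137820
level_sum = 117598 + 44712 + 60616 + 120096 + 32154 + 101500 + 114374 + 153528 + 99352 + 137820 = 981750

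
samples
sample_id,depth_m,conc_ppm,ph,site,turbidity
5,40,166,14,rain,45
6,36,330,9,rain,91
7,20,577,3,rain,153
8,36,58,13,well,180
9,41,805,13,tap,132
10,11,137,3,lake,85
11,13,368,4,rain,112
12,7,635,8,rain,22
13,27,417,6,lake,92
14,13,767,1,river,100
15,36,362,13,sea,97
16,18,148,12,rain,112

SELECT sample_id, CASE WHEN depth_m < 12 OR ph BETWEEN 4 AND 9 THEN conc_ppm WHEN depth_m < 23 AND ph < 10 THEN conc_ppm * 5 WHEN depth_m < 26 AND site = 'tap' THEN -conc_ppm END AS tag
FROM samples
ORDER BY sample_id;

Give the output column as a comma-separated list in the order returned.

sample_id=5: (no match → NULL) → NULL
sample_id=6: depth_m < 12 OR ph BETWEEN 4 AND 9 → 330
sample_id=7: depth_m < 23 AND ph < 10 → 2885
sample_id=8: (no match → NULL) → NULL
sample_id=9: (no match → NULL) → NULL
sample_id=10: depth_m < 12 OR ph BETWEEN 4 AND 9 → 137
sample_id=11: depth_m < 12 OR ph BETWEEN 4 AND 9 → 368
sample_id=12: depth_m < 12 OR ph BETWEEN 4 AND 9 → 635
sample_id=13: depth_m < 12 OR ph BETWEEN 4 AND 9 → 417
sample_id=14: depth_m < 23 AND ph < 10 → 3835
sample_id=15: (no match → NULL) → NULL
sample_id=16: (no match → NULL) → NULL

NULL, 330, 2885, NULL, NULL, 137, 368, 635, 417, 3835, NULL, NULL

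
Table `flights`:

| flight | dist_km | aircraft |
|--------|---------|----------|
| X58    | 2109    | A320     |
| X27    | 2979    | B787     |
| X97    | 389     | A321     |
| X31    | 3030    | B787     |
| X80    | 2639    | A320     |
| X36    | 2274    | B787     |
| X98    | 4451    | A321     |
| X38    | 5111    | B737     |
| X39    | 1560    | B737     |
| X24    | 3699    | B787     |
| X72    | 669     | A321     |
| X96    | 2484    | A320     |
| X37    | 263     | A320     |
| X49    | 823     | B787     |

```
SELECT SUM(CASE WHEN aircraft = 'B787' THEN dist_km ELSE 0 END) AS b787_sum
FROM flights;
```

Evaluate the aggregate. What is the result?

12805

flight=X58: ✗
flight=X27: ✓ → 2979
flight=X97: ✗
flight=X31: ✓ → 3030
flight=X80: ✗
flight=X36: ✓ → 2274
flight=X98: ✗
flight=X38: ✗
flight=X39: ✗
flight=X24: ✓ → 3699
flight=X72: ✗
flight=X96: ✗
flight=X37: ✗
flight=X49: ✓ → 823
b787_sum = 2979 + 3030 + 2274 + 3699 + 823 = 12805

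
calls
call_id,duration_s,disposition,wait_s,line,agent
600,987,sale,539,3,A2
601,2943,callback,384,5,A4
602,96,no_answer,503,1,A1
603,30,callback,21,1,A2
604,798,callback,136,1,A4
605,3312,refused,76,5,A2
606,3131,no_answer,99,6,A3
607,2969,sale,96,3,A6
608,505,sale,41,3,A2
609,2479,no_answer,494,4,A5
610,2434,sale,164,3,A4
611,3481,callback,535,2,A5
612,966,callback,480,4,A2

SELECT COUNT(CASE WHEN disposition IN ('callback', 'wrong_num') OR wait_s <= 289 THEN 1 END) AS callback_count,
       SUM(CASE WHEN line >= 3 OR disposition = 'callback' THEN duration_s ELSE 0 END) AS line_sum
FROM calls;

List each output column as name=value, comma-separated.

[callback_count: disposition IN ('callback', 'wrong_num') OR wait_s <= 289]
call_id=600: ✗
call_id=601: ✓ → 1
call_id=602: ✗
call_id=603: ✓ → 1
call_id=604: ✓ → 1
call_id=605: ✓ → 1
call_id=606: ✓ → 1
call_id=607: ✓ → 1
call_id=608: ✓ → 1
call_id=609: ✗
call_id=610: ✓ → 1
call_id=611: ✓ → 1
call_id=612: ✓ → 1
callback_count = COUNT(1, 1, 1, 1, 1, 1, 1, 1, 1, 1) = 10
—
[line_sum: line >= 3 OR disposition = 'callback']
call_id=600: ✓ → 987
call_id=601: ✓ → 2943
call_id=602: ✗
call_id=603: ✓ → 30
call_id=604: ✓ → 798
call_id=605: ✓ → 3312
call_id=606: ✓ → 3131
call_id=607: ✓ → 2969
call_id=608: ✓ → 505
call_id=609: ✓ → 2479
call_id=610: ✓ → 2434
call_id=611: ✓ → 3481
call_id=612: ✓ → 966
line_sum = 987 + 2943 + 30 + 798 + 3312 + 3131 + 2969 + 505 + 2479 + 2434 + 3481 + 966 = 24035

callback_count=10, line_sum=24035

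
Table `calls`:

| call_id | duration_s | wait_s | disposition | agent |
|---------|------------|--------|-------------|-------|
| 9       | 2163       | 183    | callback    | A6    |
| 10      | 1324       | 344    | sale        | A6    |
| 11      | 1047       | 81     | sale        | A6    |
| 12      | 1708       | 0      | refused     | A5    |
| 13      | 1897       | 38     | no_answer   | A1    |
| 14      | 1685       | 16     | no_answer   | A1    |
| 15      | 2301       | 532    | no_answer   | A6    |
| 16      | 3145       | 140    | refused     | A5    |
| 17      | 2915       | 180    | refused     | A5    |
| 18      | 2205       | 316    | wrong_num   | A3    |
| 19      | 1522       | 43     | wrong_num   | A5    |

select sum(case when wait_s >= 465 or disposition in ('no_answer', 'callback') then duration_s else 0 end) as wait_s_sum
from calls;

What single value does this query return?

8046

call_id=9: ✓ → 2163
call_id=10: ✗
call_id=11: ✗
call_id=12: ✗
call_id=13: ✓ → 1897
call_id=14: ✓ → 1685
call_id=15: ✓ → 2301
call_id=16: ✗
call_id=17: ✗
call_id=18: ✗
call_id=19: ✗
wait_s_sum = 2163 + 1897 + 1685 + 2301 = 8046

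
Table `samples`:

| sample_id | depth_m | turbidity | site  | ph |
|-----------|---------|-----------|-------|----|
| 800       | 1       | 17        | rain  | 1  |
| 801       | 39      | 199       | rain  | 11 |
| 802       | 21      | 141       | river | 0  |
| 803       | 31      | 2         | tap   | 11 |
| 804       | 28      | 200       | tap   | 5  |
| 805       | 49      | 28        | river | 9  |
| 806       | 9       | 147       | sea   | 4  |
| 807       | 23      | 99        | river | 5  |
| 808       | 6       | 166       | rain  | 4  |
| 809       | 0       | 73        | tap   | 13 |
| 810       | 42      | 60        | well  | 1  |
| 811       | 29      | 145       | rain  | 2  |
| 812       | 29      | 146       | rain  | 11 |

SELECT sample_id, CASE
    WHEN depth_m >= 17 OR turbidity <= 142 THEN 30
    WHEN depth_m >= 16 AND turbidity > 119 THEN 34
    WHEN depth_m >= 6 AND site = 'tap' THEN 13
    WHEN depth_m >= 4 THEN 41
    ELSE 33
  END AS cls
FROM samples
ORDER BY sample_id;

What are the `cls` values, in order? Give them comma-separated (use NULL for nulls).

sample_id=800: depth_m >= 17 OR turbidity <= 142 → 30
sample_id=801: depth_m >= 17 OR turbidity <= 142 → 30
sample_id=802: depth_m >= 17 OR turbidity <= 142 → 30
sample_id=803: depth_m >= 17 OR turbidity <= 142 → 30
sample_id=804: depth_m >= 17 OR turbidity <= 142 → 30
sample_id=805: depth_m >= 17 OR turbidity <= 142 → 30
sample_id=806: depth_m >= 4 → 41
sample_id=807: depth_m >= 17 OR turbidity <= 142 → 30
sample_id=808: depth_m >= 4 → 41
sample_id=809: depth_m >= 17 OR turbidity <= 142 → 30
sample_id=810: depth_m >= 17 OR turbidity <= 142 → 30
sample_id=811: depth_m >= 17 OR turbidity <= 142 → 30
sample_id=812: depth_m >= 17 OR turbidity <= 142 → 30

30, 30, 30, 30, 30, 30, 41, 30, 41, 30, 30, 30, 30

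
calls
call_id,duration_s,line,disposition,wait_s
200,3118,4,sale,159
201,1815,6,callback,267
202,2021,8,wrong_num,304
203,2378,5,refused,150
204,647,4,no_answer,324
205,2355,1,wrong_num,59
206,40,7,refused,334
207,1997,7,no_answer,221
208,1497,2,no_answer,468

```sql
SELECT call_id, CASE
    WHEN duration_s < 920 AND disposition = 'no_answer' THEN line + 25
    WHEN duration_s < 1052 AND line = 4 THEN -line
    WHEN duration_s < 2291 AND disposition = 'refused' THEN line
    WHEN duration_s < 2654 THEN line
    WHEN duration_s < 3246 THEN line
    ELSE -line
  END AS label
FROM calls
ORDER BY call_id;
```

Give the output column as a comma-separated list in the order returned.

4, 6, 8, 5, 29, 1, 7, 7, 2

call_id=200: duration_s < 3246 → 4
call_id=201: duration_s < 2654 → 6
call_id=202: duration_s < 2654 → 8
call_id=203: duration_s < 2654 → 5
call_id=204: duration_s < 920 AND disposition = 'no_answer' → 29
call_id=205: duration_s < 2654 → 1
call_id=206: duration_s < 2291 AND disposition = 'refused' → 7
call_id=207: duration_s < 2654 → 7
call_id=208: duration_s < 2654 → 2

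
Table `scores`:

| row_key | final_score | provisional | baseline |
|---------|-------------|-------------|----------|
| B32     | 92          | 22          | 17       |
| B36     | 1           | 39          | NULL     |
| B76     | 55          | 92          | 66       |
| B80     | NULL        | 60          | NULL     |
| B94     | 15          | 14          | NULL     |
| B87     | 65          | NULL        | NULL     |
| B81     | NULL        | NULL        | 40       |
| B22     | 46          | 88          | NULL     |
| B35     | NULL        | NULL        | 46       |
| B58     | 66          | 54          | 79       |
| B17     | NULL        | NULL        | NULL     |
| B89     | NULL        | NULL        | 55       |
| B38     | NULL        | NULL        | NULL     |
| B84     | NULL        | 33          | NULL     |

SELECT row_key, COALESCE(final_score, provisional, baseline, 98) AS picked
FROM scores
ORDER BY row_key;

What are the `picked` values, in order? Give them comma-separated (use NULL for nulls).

row_key=B17: final_score=NULL, provisional=NULL, baseline=NULL, → literal 98 → 98
row_key=B22: final_score=46 → 46
row_key=B32: final_score=92 → 92
row_key=B35: final_score=NULL, provisional=NULL, baseline=46 → 46
row_key=B36: final_score=1 → 1
row_key=B38: final_score=NULL, provisional=NULL, baseline=NULL, → literal 98 → 98
row_key=B58: final_score=66 → 66
row_key=B76: final_score=55 → 55
row_key=B80: final_score=NULL, provisional=60 → 60
row_key=B81: final_score=NULL, provisional=NULL, baseline=40 → 40
row_key=B84: final_score=NULL, provisional=33 → 33
row_key=B87: final_score=65 → 65
row_key=B89: final_score=NULL, provisional=NULL, baseline=55 → 55
row_key=B94: final_score=15 → 15

98, 46, 92, 46, 1, 98, 66, 55, 60, 40, 33, 65, 55, 15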